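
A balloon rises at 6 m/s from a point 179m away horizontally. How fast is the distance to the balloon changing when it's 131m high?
393√49202/24601 ≈ 3.543 m/s

z² = 179² + y²
z = √(179² + 131²) = √49202
dz/dt = y/z · dy/dt = 131/√49202 · 6 = 393√49202/24601 ≈ 3.543 m/s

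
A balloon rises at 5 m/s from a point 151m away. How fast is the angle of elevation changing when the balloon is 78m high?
0.026138 rad/s

tan(θ) = y/151
sec²(θ) · dθ/dt = (1/151) · dy/dt
dθ/dt = cos²(θ)/151 · 5 = 151/(151² + 78²) · 5
dθ/dt = 0.026138 rad/s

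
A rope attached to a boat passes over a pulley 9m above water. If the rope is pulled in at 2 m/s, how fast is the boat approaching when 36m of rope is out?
8√15/15 ≈ 2.066 m/s

rope² = x² + 9²
x = √(36² - 9²) = 9√15
dx/dt = (rope/x) · d(rope)/dt = (36/(9√15)) · (-2) = -8√15/15 m/s
The boat approaches at 8√15/15 ≈ 2.066 m/s.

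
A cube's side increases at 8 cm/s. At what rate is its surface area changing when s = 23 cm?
2208 cm²/s

A = 6s²
dA/dt = 12s · ds/dt = 12·23·8 = 2208 cm²/s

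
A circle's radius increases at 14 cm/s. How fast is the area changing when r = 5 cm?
140π cm²/s

A = πr²
dA/dt = 2πr · dr/dt = 2π(5)(14) = 140π cm²/s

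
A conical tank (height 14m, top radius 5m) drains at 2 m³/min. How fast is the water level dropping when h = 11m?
392/(3025π) ≈ 0.04125 m/min

r/h = 5/14, so r = (5/14)h
V = (1/3)πr²h = (1/3)π((5/14)h)²h = (25/588)πh³
dV/dh = (25/196)πh²
dh/dt = (dV/dt)/(dV/dh) = -2/((25/196)π·11²) = -392/(3025π) m/min
The level is dropping at 392/(3025π) ≈ 0.04125 m/min.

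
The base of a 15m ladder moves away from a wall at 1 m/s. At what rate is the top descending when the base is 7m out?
7√11/44 ≈ 0.5276 m/s

x² + y² = 15²
2x·dx/dt + 2y·dy/dt = 0
dy/dt = -x/y · dx/dt = -7/(4√11) · 1 = -7√11/44 m/s
The top is descending at 7√11/44 ≈ 0.5276 m/s.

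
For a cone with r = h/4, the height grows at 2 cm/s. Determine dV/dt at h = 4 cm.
2π cm³/s

V = (1/3)π(h/4)²h = πh³/48
dV/dt = πh²/16 · 2
At h = 4: dV/dt = 2π cm³/s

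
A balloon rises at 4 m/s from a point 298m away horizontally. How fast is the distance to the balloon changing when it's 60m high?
120√23101/23101 ≈ 0.7895 m/s

z² = 298² + y²
z = √(298² + 60²) = 2√23101
dz/dt = y/z · dy/dt = 60/(2√23101) · 4 = 120√23101/23101 ≈ 0.7895 m/s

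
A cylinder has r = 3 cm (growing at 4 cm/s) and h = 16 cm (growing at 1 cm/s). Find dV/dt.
393π cm³/s

V = πr²h
dV/dt = 2πrh·dr/dt + πr²·dh/dt
= 2π(3)(16)(4) + π(3)²(1)
= 393π cm³/s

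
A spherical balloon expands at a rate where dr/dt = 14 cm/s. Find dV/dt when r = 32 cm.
57344π cm³/s

V = (4/3)πr³
dV/dt = dV/dr · dr/dt = 4πr² · 14
At r = 32: dV/dt = 57344π cm³/s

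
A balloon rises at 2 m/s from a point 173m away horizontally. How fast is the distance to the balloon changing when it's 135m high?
135√48154/24077 ≈ 1.23 m/s

z² = 173² + y²
z = √(173² + 135²) = √48154
dz/dt = y/z · dy/dt = 135/√48154 · 2 = 135√48154/24077 ≈ 1.23 m/s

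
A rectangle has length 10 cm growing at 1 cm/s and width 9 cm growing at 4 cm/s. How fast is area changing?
49 cm²/s

A = lw
dA/dt = w·dl/dt + l·dw/dt = 9·1 + 10·4 = 49 cm²/s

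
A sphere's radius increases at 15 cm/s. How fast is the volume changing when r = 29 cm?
50460π cm³/s

V = (4/3)πr³
dV/dt = dV/dr · dr/dt = 4πr² · 15
At r = 29: dV/dt = 50460π cm³/s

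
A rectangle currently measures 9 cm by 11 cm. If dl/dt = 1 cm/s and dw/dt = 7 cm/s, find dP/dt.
16 cm/s

P = 2(l + w)
dP/dt = 2(dl/dt + dw/dt) = 2(1 + 7) = 16 cm/s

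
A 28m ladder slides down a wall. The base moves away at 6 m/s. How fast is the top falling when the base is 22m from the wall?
22√3/5 ≈ 7.621 m/s

x² + y² = 28²
2x·dx/dt + 2y·dy/dt = 0
dy/dt = -x/y · dx/dt = -22/(10√3) · 6 = -22√3/5 m/s
The top is descending at 22√3/5 ≈ 7.621 m/s.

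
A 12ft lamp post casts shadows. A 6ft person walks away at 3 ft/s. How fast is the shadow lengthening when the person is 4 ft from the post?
3 ft/s

By similar triangles: 12/(x+s) = 6/s
Solving: s = 6x/6
ds/dt = 6/6 · dx/dt = 1 · 3 = 3 ft/s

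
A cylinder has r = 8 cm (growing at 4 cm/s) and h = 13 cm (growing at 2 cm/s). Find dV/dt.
960π cm³/s

V = πr²h
dV/dt = 2πrh·dr/dt + πr²·dh/dt
= 2π(8)(13)(4) + π(8)²(2)
= 960π cm³/s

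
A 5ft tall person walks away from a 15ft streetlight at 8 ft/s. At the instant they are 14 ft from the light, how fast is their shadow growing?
4 ft/s

By similar triangles: 15/(x+s) = 5/s
Solving: s = 5x/10
ds/dt = 5/10 · dx/dt = 1/2 · 8 = 4 ft/s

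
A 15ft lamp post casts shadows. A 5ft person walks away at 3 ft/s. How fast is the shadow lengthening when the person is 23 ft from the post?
3/2 ft/s

By similar triangles: 15/(x+s) = 5/s
Solving: s = 5x/10
ds/dt = 5/10 · dx/dt = 1/2 · 3 = 3/2 ft/s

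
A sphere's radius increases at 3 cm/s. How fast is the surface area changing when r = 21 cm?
504π cm²/s

S = 4πr²
dS/dt = dS/dr · dr/dt = 8πr · 3
At r = 21: dS/dt = 504π cm²/s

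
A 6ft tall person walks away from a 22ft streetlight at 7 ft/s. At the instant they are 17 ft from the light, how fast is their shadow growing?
21/8 ft/s

By similar triangles: 22/(x+s) = 6/s
Solving: s = 6x/16
ds/dt = 6/16 · dx/dt = 3/8 · 7 = 21/8 ft/s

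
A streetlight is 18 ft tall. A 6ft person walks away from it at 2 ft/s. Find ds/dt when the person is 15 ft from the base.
1 ft/s

By similar triangles: 18/(x+s) = 6/s
Solving: s = 6x/12
ds/dt = 6/12 · dx/dt = 1/2 · 2 = 1 ft/s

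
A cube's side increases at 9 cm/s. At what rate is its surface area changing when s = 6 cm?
648 cm²/s

A = 6s²
dA/dt = 12s · ds/dt = 12·6·9 = 648 cm²/s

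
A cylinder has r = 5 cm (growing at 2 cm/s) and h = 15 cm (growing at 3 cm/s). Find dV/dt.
375π cm³/s

V = πr²h
dV/dt = 2πrh·dr/dt + πr²·dh/dt
= 2π(5)(15)(2) + π(5)²(3)
= 375π cm³/s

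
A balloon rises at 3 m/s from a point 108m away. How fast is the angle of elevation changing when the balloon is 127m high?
0.011658 rad/s

tan(θ) = y/108
sec²(θ) · dθ/dt = (1/108) · dy/dt
dθ/dt = cos²(θ)/108 · 3 = 108/(108² + 127²) · 3
dθ/dt = 0.011658 rad/s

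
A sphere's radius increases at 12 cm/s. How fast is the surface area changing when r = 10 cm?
960π cm²/s

S = 4πr²
dS/dt = dS/dr · dr/dt = 8πr · 12
At r = 10: dS/dt = 960π cm²/s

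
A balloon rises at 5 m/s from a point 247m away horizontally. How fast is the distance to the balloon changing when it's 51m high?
51√63610/12722 ≈ 1.011 m/s

z² = 247² + y²
z = √(247² + 51²) = √63610
dz/dt = y/z · dy/dt = 51/√63610 · 5 = 51√63610/12722 ≈ 1.011 m/s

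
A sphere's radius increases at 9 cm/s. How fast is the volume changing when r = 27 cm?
26244π cm³/s

V = (4/3)πr³
dV/dt = dV/dr · dr/dt = 4πr² · 9
At r = 27: dV/dt = 26244π cm³/s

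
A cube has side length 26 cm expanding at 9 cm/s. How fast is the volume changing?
18252 cm³/s

V = s³
dV/dt = 3s² · ds/dt = 3·26²·9 = 18252 cm³/s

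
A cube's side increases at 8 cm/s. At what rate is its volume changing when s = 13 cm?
4056 cm³/s

V = s³
dV/dt = 3s² · ds/dt = 3·13²·8 = 4056 cm³/s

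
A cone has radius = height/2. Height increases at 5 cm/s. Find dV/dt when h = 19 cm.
1805π/4 cm³/s

V = (1/3)π(h/2)²h = πh³/12
dV/dt = πh²/4 · 5
At h = 19: dV/dt = 1805π/4 cm³/s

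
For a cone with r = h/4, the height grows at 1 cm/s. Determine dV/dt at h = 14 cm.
49π/4 cm³/s

V = (1/3)π(h/4)²h = πh³/48
dV/dt = πh²/16 · 1
At h = 14: dV/dt = 49π/4 cm³/s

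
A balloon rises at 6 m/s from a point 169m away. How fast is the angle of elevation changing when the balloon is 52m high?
0.032432 rad/s

tan(θ) = y/169
sec²(θ) · dθ/dt = (1/169) · dy/dt
dθ/dt = cos²(θ)/169 · 6 = 169/(169² + 52²) · 6
dθ/dt = 0.032432 rad/s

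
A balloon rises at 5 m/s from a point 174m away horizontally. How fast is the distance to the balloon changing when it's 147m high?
49√5765/1153 ≈ 3.227 m/s

z² = 174² + y²
z = √(174² + 147²) = 3√5765
dz/dt = y/z · dy/dt = 147/(3√5765) · 5 = 49√5765/1153 ≈ 3.227 m/s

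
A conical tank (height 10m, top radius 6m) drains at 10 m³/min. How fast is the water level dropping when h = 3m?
250/(81π) ≈ 0.9824 m/min

r/h = 6/10, so r = (3/5)h
V = (1/3)πr²h = (1/3)π((3/5)h)²h = (3/25)πh³
dV/dh = (9/25)πh²
dh/dt = (dV/dt)/(dV/dh) = -10/((9/25)π·3²) = -250/(81π) m/min
The level is dropping at 250/(81π) ≈ 0.9824 m/min.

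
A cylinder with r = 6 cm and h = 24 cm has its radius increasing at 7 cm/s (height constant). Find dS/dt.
504π cm²/s

S = 2πrh + 2πr² (lateral + bases)
dS/dt = (2πh + 4πr)·dr/dt = (2π·24 + 4π·6)·7
= 504π cm²/s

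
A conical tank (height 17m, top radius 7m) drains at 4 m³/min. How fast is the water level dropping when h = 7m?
1156/(2401π) ≈ 0.1533 m/min

r/h = 7/17, so r = (7/17)h
V = (1/3)πr²h = (1/3)π((7/17)h)²h = (49/867)πh³
dV/dh = (49/289)πh²
dh/dt = (dV/dt)/(dV/dh) = -4/((49/289)π·7²) = -1156/(2401π) m/min
The level is dropping at 1156/(2401π) ≈ 0.1533 m/min.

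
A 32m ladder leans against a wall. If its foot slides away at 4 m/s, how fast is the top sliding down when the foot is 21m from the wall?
84√583/583 ≈ 3.479 m/s

x² + y² = 32²
2x·dx/dt + 2y·dy/dt = 0
dy/dt = -x/y · dx/dt = -21/√583 · 4 = -84√583/583 m/s
The top is descending at 84√583/583 ≈ 3.479 m/s.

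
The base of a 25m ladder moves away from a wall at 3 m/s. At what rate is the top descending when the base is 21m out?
63√46/92 ≈ 4.644 m/s

x² + y² = 25²
2x·dx/dt + 2y·dy/dt = 0
dy/dt = -x/y · dx/dt = -21/(2√46) · 3 = -63√46/92 m/s
The top is descending at 63√46/92 ≈ 4.644 m/s.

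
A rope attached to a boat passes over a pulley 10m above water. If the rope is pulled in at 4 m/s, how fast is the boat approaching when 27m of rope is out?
108√629/629 ≈ 4.306 m/s

rope² = x² + 10²
x = √(27² - 10²) = √629
dx/dt = (rope/x) · d(rope)/dt = (27/√629) · (-4) = -108√629/629 m/s
The boat approaches at 108√629/629 ≈ 4.306 m/s.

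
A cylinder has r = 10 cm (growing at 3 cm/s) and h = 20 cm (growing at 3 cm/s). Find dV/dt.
1500π cm³/s

V = πr²h
dV/dt = 2πrh·dr/dt + πr²·dh/dt
= 2π(10)(20)(3) + π(10)²(3)
= 1500π cm³/s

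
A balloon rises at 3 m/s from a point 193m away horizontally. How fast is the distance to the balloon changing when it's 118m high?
354√51173/51173 ≈ 1.565 m/s

z² = 193² + y²
z = √(193² + 118²) = √51173
dz/dt = y/z · dy/dt = 118/√51173 · 3 = 354√51173/51173 ≈ 1.565 m/s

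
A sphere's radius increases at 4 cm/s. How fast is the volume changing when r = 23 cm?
8464π cm³/s

V = (4/3)πr³
dV/dt = dV/dr · dr/dt = 4πr² · 4
At r = 23: dV/dt = 8464π cm³/s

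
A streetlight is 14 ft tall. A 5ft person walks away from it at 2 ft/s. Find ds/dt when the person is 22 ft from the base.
10/9 ft/s

By similar triangles: 14/(x+s) = 5/s
Solving: s = 5x/9
ds/dt = 5/9 · dx/dt = 5/9 · 2 = 10/9 ft/s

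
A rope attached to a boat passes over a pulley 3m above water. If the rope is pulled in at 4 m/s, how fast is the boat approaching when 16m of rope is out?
64√247/247 ≈ 4.072 m/s

rope² = x² + 3²
x = √(16² - 3²) = √247
dx/dt = (rope/x) · d(rope)/dt = (16/√247) · (-4) = -64√247/247 m/s
The boat approaches at 64√247/247 ≈ 4.072 m/s.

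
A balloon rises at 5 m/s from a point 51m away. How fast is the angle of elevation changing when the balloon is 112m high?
0.016837 rad/s

tan(θ) = y/51
sec²(θ) · dθ/dt = (1/51) · dy/dt
dθ/dt = cos²(θ)/51 · 5 = 51/(51² + 112²) · 5
dθ/dt = 0.016837 rad/s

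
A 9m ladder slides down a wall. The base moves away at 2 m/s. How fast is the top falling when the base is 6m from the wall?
4√5/5 ≈ 1.789 m/s

x² + y² = 9²
2x·dx/dt + 2y·dy/dt = 0
dy/dt = -x/y · dx/dt = -6/(3√5) · 2 = -4√5/5 m/s
The top is descending at 4√5/5 ≈ 1.789 m/s.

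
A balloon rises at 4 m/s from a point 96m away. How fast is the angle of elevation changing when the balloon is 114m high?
0.017288 rad/s

tan(θ) = y/96
sec²(θ) · dθ/dt = (1/96) · dy/dt
dθ/dt = cos²(θ)/96 · 4 = 96/(96² + 114²) · 4
dθ/dt = 0.017288 rad/s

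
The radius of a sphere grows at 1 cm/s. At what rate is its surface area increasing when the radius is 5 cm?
40π cm²/s

S = 4πr²
dS/dt = dS/dr · dr/dt = 8πr · 1
At r = 5: dS/dt = 40π cm²/s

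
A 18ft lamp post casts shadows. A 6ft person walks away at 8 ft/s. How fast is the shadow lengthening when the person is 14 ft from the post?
4 ft/s

By similar triangles: 18/(x+s) = 6/s
Solving: s = 6x/12
ds/dt = 6/12 · dx/dt = 1/2 · 8 = 4 ft/s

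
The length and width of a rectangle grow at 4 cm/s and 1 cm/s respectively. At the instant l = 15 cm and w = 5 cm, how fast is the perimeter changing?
10 cm/s

P = 2(l + w)
dP/dt = 2(dl/dt + dw/dt) = 2(4 + 1) = 10 cm/s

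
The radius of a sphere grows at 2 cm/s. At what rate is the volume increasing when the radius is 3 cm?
72π cm³/s

V = (4/3)πr³
dV/dt = dV/dr · dr/dt = 4πr² · 2
At r = 3: dV/dt = 72π cm³/s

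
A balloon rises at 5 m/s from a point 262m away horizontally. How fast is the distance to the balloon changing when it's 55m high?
275√71669/71669 ≈ 1.027 m/s

z² = 262² + y²
z = √(262² + 55²) = √71669
dz/dt = y/z · dy/dt = 55/√71669 · 5 = 275√71669/71669 ≈ 1.027 m/s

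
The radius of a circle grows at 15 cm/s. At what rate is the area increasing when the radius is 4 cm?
120π cm²/s

A = πr²
dA/dt = 2πr · dr/dt = 2π(4)(15) = 120π cm²/s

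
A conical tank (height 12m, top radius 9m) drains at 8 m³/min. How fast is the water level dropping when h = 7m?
128/(441π) ≈ 0.09239 m/min

r/h = 9/12, so r = (3/4)h
V = (1/3)πr²h = (1/3)π((3/4)h)²h = (3/16)πh³
dV/dh = (9/16)πh²
dh/dt = (dV/dt)/(dV/dh) = -8/((9/16)π·7²) = -128/(441π) m/min
The level is dropping at 128/(441π) ≈ 0.09239 m/min.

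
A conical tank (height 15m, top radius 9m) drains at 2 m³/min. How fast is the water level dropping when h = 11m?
50/(1089π) ≈ 0.01461 m/min

r/h = 9/15, so r = (3/5)h
V = (1/3)πr²h = (1/3)π((3/5)h)²h = (3/25)πh³
dV/dh = (9/25)πh²
dh/dt = (dV/dt)/(dV/dh) = -2/((9/25)π·11²) = -50/(1089π) m/min
The level is dropping at 50/(1089π) ≈ 0.01461 m/min.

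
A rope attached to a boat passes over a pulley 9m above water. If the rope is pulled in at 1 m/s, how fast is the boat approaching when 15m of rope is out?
5/4 = 1.25 m/s

rope² = x² + 9²
x = √(15² - 9²) = 12
dx/dt = (rope/x) · d(rope)/dt = (15/12) · (-1) = -5/4 m/s
The boat approaches at 5/4 = 1.25 m/s.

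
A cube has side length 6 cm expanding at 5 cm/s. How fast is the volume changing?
540 cm³/s

V = s³
dV/dt = 3s² · ds/dt = 3·6²·5 = 540 cm³/s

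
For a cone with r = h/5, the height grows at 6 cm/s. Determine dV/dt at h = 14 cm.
1176π/25 cm³/s

V = (1/3)π(h/5)²h = πh³/75
dV/dt = πh²/25 · 6
At h = 14: dV/dt = 1176π/25 cm³/s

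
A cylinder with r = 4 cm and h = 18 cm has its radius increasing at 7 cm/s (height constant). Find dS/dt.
364π cm²/s

S = 2πrh + 2πr² (lateral + bases)
dS/dt = (2πh + 4πr)·dr/dt = (2π·18 + 4π·4)·7
= 364π cm²/s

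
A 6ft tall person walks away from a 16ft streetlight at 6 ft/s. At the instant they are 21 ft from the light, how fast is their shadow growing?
18/5 ft/s

By similar triangles: 16/(x+s) = 6/s
Solving: s = 6x/10
ds/dt = 6/10 · dx/dt = 3/5 · 6 = 18/5 ft/s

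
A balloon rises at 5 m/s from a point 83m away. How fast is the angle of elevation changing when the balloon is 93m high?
0.026709 rad/s

tan(θ) = y/83
sec²(θ) · dθ/dt = (1/83) · dy/dt
dθ/dt = cos²(θ)/83 · 5 = 83/(83² + 93²) · 5
dθ/dt = 0.026709 rad/s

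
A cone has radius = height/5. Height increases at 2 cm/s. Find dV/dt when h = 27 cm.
1458π/25 cm³/s

V = (1/3)π(h/5)²h = πh³/75
dV/dt = πh²/25 · 2
At h = 27: dV/dt = 1458π/25 cm³/s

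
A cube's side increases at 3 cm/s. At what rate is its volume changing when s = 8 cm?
576 cm³/s

V = s³
dV/dt = 3s² · ds/dt = 3·8²·3 = 576 cm³/s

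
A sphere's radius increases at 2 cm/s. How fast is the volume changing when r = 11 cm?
968π cm³/s

V = (4/3)πr³
dV/dt = dV/dr · dr/dt = 4πr² · 2
At r = 11: dV/dt = 968π cm³/s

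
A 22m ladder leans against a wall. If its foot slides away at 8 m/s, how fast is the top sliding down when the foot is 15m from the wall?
120√259/259 ≈ 7.456 m/s

x² + y² = 22²
2x·dx/dt + 2y·dy/dt = 0
dy/dt = -x/y · dx/dt = -15/√259 · 8 = -120√259/259 m/s
The top is descending at 120√259/259 ≈ 7.456 m/s.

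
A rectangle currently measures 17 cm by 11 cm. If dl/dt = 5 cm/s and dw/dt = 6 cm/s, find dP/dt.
22 cm/s

P = 2(l + w)
dP/dt = 2(dl/dt + dw/dt) = 2(5 + 6) = 22 cm/s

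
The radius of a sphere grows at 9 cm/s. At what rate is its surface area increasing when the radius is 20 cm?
1440π cm²/s

S = 4πr²
dS/dt = dS/dr · dr/dt = 8πr · 9
At r = 20: dS/dt = 1440π cm²/s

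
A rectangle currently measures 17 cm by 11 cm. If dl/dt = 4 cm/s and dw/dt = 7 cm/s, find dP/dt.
22 cm/s

P = 2(l + w)
dP/dt = 2(dl/dt + dw/dt) = 2(4 + 7) = 22 cm/s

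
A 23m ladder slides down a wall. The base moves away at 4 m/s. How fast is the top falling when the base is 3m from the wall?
3√130/65 ≈ 0.5262 m/s

x² + y² = 23²
2x·dx/dt + 2y·dy/dt = 0
dy/dt = -x/y · dx/dt = -3/(2√130) · 4 = -3√130/65 m/s
The top is descending at 3√130/65 ≈ 0.5262 m/s.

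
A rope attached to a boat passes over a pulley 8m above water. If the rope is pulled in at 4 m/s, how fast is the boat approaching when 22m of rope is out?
44√105/105 ≈ 4.294 m/s

rope² = x² + 8²
x = √(22² - 8²) = 2√105
dx/dt = (rope/x) · d(rope)/dt = (22/(2√105)) · (-4) = -44√105/105 m/s
The boat approaches at 44√105/105 ≈ 4.294 m/s.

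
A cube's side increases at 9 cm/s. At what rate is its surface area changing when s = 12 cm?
1296 cm²/s

A = 6s²
dA/dt = 12s · ds/dt = 12·12·9 = 1296 cm²/s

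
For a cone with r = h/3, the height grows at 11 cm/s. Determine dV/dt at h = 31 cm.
10571π/9 cm³/s

V = (1/3)π(h/3)²h = πh³/27
dV/dt = πh²/9 · 11
At h = 31: dV/dt = 10571π/9 cm³/s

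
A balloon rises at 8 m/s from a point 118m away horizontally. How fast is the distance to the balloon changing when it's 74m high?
148√194/485 ≈ 4.25 m/s

z² = 118² + y²
z = √(118² + 74²) = 10√194
dz/dt = y/z · dy/dt = 74/(10√194) · 8 = 148√194/485 ≈ 4.25 m/s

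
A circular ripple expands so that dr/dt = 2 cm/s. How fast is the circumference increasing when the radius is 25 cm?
4π cm/s

C = 2πr
dC/dt = 2π · dr/dt = 2π · 2 = 4π cm/s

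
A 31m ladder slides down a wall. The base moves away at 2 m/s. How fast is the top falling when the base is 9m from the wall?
9√55/110 ≈ 0.6068 m/s

x² + y² = 31²
2x·dx/dt + 2y·dy/dt = 0
dy/dt = -x/y · dx/dt = -9/(4√55) · 2 = -9√55/110 m/s
The top is descending at 9√55/110 ≈ 0.6068 m/s.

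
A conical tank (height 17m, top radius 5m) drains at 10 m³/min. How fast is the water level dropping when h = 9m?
578/(405π) ≈ 0.4543 m/min

r/h = 5/17, so r = (5/17)h
V = (1/3)πr²h = (1/3)π((5/17)h)²h = (25/867)πh³
dV/dh = (25/289)πh²
dh/dt = (dV/dt)/(dV/dh) = -10/((25/289)π·9²) = -578/(405π) m/min
The level is dropping at 578/(405π) ≈ 0.4543 m/min.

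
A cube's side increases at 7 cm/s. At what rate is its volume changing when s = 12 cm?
3024 cm³/s

V = s³
dV/dt = 3s² · ds/dt = 3·12²·7 = 3024 cm³/s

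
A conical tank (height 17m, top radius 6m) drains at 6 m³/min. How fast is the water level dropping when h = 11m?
289/(726π) ≈ 0.1267 m/min

r/h = 6/17, so r = (6/17)h
V = (1/3)πr²h = (1/3)π((6/17)h)²h = (12/289)πh³
dV/dh = (36/289)πh²
dh/dt = (dV/dt)/(dV/dh) = -6/((36/289)π·11²) = -289/(726π) m/min
The level is dropping at 289/(726π) ≈ 0.1267 m/min.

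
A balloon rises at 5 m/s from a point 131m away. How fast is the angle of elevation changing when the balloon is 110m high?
0.022385 rad/s

tan(θ) = y/131
sec²(θ) · dθ/dt = (1/131) · dy/dt
dθ/dt = cos²(θ)/131 · 5 = 131/(131² + 110²) · 5
dθ/dt = 0.022385 rad/s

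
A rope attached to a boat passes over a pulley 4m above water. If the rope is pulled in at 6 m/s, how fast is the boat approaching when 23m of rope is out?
46√57/57 ≈ 6.093 m/s

rope² = x² + 4²
x = √(23² - 4²) = 3√57
dx/dt = (rope/x) · d(rope)/dt = (23/(3√57)) · (-6) = -46√57/57 m/s
The boat approaches at 46√57/57 ≈ 6.093 m/s.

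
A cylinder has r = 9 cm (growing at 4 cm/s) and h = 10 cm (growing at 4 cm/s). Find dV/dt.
1044π cm³/s

V = πr²h
dV/dt = 2πrh·dr/dt + πr²·dh/dt
= 2π(9)(10)(4) + π(9)²(4)
= 1044π cm³/s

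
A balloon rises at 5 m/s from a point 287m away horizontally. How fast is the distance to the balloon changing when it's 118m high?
590√96293/96293 ≈ 1.901 m/s

z² = 287² + y²
z = √(287² + 118²) = √96293
dz/dt = y/z · dy/dt = 118/√96293 · 5 = 590√96293/96293 ≈ 1.901 m/s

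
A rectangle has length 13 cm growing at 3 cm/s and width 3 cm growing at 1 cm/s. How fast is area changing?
22 cm²/s

A = lw
dA/dt = w·dl/dt + l·dw/dt = 3·3 + 13·1 = 22 cm²/s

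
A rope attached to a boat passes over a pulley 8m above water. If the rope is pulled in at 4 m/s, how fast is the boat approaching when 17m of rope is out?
68/15 ≈ 4.533 m/s

rope² = x² + 8²
x = √(17² - 8²) = 15
dx/dt = (rope/x) · d(rope)/dt = (17/15) · (-4) = -68/15 m/s
The boat approaches at 68/15 ≈ 4.533 m/s.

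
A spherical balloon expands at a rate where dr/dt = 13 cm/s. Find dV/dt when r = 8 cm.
3328π cm³/s

V = (4/3)πr³
dV/dt = dV/dr · dr/dt = 4πr² · 13
At r = 8: dV/dt = 3328π cm³/s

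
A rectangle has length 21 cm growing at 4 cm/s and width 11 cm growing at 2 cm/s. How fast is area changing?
86 cm²/s

A = lw
dA/dt = w·dl/dt + l·dw/dt = 11·4 + 21·2 = 86 cm²/s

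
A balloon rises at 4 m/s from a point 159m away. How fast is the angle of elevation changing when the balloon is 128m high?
0.015265 rad/s

tan(θ) = y/159
sec²(θ) · dθ/dt = (1/159) · dy/dt
dθ/dt = cos²(θ)/159 · 4 = 159/(159² + 128²) · 4
dθ/dt = 0.015265 rad/s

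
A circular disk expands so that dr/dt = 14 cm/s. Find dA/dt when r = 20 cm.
560π cm²/s

A = πr²
dA/dt = 2πr · dr/dt = 2π(20)(14) = 560π cm²/s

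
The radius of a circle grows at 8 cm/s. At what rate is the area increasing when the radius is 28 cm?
448π cm²/s

A = πr²
dA/dt = 2πr · dr/dt = 2π(28)(8) = 448π cm²/s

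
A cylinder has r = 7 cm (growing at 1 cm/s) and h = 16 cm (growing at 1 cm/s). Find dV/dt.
273π cm³/s

V = πr²h
dV/dt = 2πrh·dr/dt + πr²·dh/dt
= 2π(7)(16)(1) + π(7)²(1)
= 273π cm³/s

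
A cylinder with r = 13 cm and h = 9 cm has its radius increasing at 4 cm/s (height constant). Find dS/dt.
280π cm²/s

S = 2πrh + 2πr² (lateral + bases)
dS/dt = (2πh + 4πr)·dr/dt = (2π·9 + 4π·13)·4
= 280π cm²/s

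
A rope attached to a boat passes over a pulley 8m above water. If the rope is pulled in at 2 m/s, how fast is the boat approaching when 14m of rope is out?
14√33/33 ≈ 2.437 m/s

rope² = x² + 8²
x = √(14² - 8²) = 2√33
dx/dt = (rope/x) · d(rope)/dt = (14/(2√33)) · (-2) = -14√33/33 m/s
The boat approaches at 14√33/33 ≈ 2.437 m/s.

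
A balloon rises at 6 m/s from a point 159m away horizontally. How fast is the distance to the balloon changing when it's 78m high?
156√3485/3485 ≈ 2.643 m/s

z² = 159² + y²
z = √(159² + 78²) = 3√3485
dz/dt = y/z · dy/dt = 78/(3√3485) · 6 = 156√3485/3485 ≈ 2.643 m/s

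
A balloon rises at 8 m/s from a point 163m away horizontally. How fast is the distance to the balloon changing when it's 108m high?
864√38233/38233 ≈ 4.419 m/s

z² = 163² + y²
z = √(163² + 108²) = √38233
dz/dt = y/z · dy/dt = 108/√38233 · 8 = 864√38233/38233 ≈ 4.419 m/s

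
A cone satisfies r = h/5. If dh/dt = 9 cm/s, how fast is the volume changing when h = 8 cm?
576π/25 cm³/s

V = (1/3)π(h/5)²h = πh³/75
dV/dt = πh²/25 · 9
At h = 8: dV/dt = 576π/25 cm³/s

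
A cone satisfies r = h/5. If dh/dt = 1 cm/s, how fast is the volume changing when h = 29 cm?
841π/25 cm³/s

V = (1/3)π(h/5)²h = πh³/75
dV/dt = πh²/25 · 1
At h = 29: dV/dt = 841π/25 cm³/s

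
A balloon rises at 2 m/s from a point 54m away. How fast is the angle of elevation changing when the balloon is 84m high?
0.01083 rad/s

tan(θ) = y/54
sec²(θ) · dθ/dt = (1/54) · dy/dt
dθ/dt = cos²(θ)/54 · 2 = 54/(54² + 84²) · 2
dθ/dt = 0.01083 rad/s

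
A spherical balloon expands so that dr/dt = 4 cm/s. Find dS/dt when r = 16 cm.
512π cm²/s

S = 4πr²
dS/dt = dS/dr · dr/dt = 8πr · 4
At r = 16: dS/dt = 512π cm²/s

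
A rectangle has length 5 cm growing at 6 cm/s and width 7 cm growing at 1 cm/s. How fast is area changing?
47 cm²/s

A = lw
dA/dt = w·dl/dt + l·dw/dt = 7·6 + 5·1 = 47 cm²/s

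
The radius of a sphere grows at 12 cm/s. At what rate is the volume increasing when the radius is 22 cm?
23232π cm³/s

V = (4/3)πr³
dV/dt = dV/dr · dr/dt = 4πr² · 12
At r = 22: dV/dt = 23232π cm³/s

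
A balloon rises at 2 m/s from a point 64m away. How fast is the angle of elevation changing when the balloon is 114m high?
0.007489 rad/s

tan(θ) = y/64
sec²(θ) · dθ/dt = (1/64) · dy/dt
dθ/dt = cos²(θ)/64 · 2 = 64/(64² + 114²) · 2
dθ/dt = 0.007489 rad/s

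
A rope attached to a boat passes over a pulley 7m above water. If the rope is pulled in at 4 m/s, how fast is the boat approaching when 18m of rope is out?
72√11/55 ≈ 4.342 m/s

rope² = x² + 7²
x = √(18² - 7²) = 5√11
dx/dt = (rope/x) · d(rope)/dt = (18/(5√11)) · (-4) = -72√11/55 m/s
The boat approaches at 72√11/55 ≈ 4.342 m/s.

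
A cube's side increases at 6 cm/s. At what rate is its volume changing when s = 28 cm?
14112 cm³/s

V = s³
dV/dt = 3s² · ds/dt = 3·28²·6 = 14112 cm³/s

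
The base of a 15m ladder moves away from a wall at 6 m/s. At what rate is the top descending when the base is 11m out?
33√26/26 ≈ 6.472 m/s

x² + y² = 15²
2x·dx/dt + 2y·dy/dt = 0
dy/dt = -x/y · dx/dt = -11/(2√26) · 6 = -33√26/26 m/s
The top is descending at 33√26/26 ≈ 6.472 m/s.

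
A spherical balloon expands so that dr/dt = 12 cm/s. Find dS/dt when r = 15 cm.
1440π cm²/s

S = 4πr²
dS/dt = dS/dr · dr/dt = 8πr · 12
At r = 15: dS/dt = 1440π cm²/s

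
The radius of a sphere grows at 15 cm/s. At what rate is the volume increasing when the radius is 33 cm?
65340π cm³/s

V = (4/3)πr³
dV/dt = dV/dr · dr/dt = 4πr² · 15
At r = 33: dV/dt = 65340π cm³/s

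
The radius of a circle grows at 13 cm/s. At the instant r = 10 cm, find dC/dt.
26π cm/s

C = 2πr
dC/dt = 2π · dr/dt = 2π · 13 = 26π cm/s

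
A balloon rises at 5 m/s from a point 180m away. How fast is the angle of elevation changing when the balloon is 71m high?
0.024038 rad/s

tan(θ) = y/180
sec²(θ) · dθ/dt = (1/180) · dy/dt
dθ/dt = cos²(θ)/180 · 5 = 180/(180² + 71²) · 5
dθ/dt = 0.024038 rad/s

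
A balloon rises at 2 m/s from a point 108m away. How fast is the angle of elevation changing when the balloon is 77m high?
0.012278 rad/s

tan(θ) = y/108
sec²(θ) · dθ/dt = (1/108) · dy/dt
dθ/dt = cos²(θ)/108 · 2 = 108/(108² + 77²) · 2
dθ/dt = 0.012278 rad/s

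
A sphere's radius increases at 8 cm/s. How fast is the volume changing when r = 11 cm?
3872π cm³/s

V = (4/3)πr³
dV/dt = dV/dr · dr/dt = 4πr² · 8
At r = 11: dV/dt = 3872π cm³/s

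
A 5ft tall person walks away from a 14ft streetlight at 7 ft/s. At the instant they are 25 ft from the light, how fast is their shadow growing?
35/9 ft/s

By similar triangles: 14/(x+s) = 5/s
Solving: s = 5x/9
ds/dt = 5/9 · dx/dt = 5/9 · 7 = 35/9 ft/s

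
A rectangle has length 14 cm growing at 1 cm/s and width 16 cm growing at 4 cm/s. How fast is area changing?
72 cm²/s

A = lw
dA/dt = w·dl/dt + l·dw/dt = 16·1 + 14·4 = 72 cm²/s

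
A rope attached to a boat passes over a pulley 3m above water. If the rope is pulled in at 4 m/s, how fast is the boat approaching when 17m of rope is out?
17√70/35 ≈ 4.064 m/s

rope² = x² + 3²
x = √(17² - 3²) = 2√70
dx/dt = (rope/x) · d(rope)/dt = (17/(2√70)) · (-4) = -17√70/35 m/s
The boat approaches at 17√70/35 ≈ 4.064 m/s.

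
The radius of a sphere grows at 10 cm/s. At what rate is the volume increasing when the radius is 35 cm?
49000π cm³/s

V = (4/3)πr³
dV/dt = dV/dr · dr/dt = 4πr² · 10
At r = 35: dV/dt = 49000π cm³/s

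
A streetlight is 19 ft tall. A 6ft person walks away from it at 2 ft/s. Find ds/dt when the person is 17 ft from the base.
12/13 ft/s

By similar triangles: 19/(x+s) = 6/s
Solving: s = 6x/13
ds/dt = 6/13 · dx/dt = 6/13 · 2 = 12/13 ft/s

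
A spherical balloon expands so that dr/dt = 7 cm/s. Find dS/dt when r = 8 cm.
448π cm²/s

S = 4πr²
dS/dt = dS/dr · dr/dt = 8πr · 7
At r = 8: dS/dt = 448π cm²/s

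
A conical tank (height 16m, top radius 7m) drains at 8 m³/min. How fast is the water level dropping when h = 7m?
2048/(2401π) ≈ 0.2715 m/min

r/h = 7/16, so r = (7/16)h
V = (1/3)πr²h = (1/3)π((7/16)h)²h = (49/768)πh³
dV/dh = (49/256)πh²
dh/dt = (dV/dt)/(dV/dh) = -8/((49/256)π·7²) = -2048/(2401π) m/min
The level is dropping at 2048/(2401π) ≈ 0.2715 m/min.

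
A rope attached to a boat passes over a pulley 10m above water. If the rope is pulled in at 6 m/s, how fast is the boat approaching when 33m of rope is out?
198√989/989 ≈ 6.296 m/s

rope² = x² + 10²
x = √(33² - 10²) = √989
dx/dt = (rope/x) · d(rope)/dt = (33/√989) · (-6) = -198√989/989 m/s
The boat approaches at 198√989/989 ≈ 6.296 m/s.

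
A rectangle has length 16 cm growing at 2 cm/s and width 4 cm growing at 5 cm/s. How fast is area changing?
88 cm²/s

A = lw
dA/dt = w·dl/dt + l·dw/dt = 4·2 + 16·5 = 88 cm²/s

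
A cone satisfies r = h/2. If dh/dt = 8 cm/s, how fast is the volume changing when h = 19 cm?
722π cm³/s

V = (1/3)π(h/2)²h = πh³/12
dV/dt = πh²/4 · 8
At h = 19: dV/dt = 722π cm³/s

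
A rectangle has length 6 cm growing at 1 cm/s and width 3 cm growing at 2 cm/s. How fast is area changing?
15 cm²/s

A = lw
dA/dt = w·dl/dt + l·dw/dt = 3·1 + 6·2 = 15 cm²/s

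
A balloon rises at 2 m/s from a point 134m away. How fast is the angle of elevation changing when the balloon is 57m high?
0.012639 rad/s

tan(θ) = y/134
sec²(θ) · dθ/dt = (1/134) · dy/dt
dθ/dt = cos²(θ)/134 · 2 = 134/(134² + 57²) · 2
dθ/dt = 0.012639 rad/s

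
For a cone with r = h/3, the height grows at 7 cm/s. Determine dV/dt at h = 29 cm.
5887π/9 cm³/s

V = (1/3)π(h/3)²h = πh³/27
dV/dt = πh²/9 · 7
At h = 29: dV/dt = 5887π/9 cm³/s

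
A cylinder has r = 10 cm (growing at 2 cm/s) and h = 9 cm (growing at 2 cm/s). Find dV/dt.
560π cm³/s

V = πr²h
dV/dt = 2πrh·dr/dt + πr²·dh/dt
= 2π(10)(9)(2) + π(10)²(2)
= 560π cm³/s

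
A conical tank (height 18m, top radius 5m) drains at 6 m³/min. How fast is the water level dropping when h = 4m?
243/(50π) ≈ 1.547 m/min

r/h = 5/18, so r = (5/18)h
V = (1/3)πr²h = (1/3)π((5/18)h)²h = (25/972)πh³
dV/dh = (25/324)πh²
dh/dt = (dV/dt)/(dV/dh) = -6/((25/324)π·4²) = -243/(50π) m/min
The level is dropping at 243/(50π) ≈ 1.547 m/min.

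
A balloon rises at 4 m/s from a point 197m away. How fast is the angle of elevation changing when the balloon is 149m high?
0.012916 rad/s

tan(θ) = y/197
sec²(θ) · dθ/dt = (1/197) · dy/dt
dθ/dt = cos²(θ)/197 · 4 = 197/(197² + 149²) · 4
dθ/dt = 0.012916 rad/s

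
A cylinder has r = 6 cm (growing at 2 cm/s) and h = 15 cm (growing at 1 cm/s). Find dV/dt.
396π cm³/s

V = πr²h
dV/dt = 2πrh·dr/dt + πr²·dh/dt
= 2π(6)(15)(2) + π(6)²(1)
= 396π cm³/s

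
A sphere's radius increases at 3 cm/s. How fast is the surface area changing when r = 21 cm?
504π cm²/s

S = 4πr²
dS/dt = dS/dr · dr/dt = 8πr · 3
At r = 21: dS/dt = 504π cm²/s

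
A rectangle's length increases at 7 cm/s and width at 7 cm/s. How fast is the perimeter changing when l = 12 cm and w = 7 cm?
28 cm/s

P = 2(l + w)
dP/dt = 2(dl/dt + dw/dt) = 2(7 + 7) = 28 cm/s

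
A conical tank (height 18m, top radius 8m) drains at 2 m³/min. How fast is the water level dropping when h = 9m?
1/(8π) ≈ 0.03979 m/min

r/h = 8/18, so r = (4/9)h
V = (1/3)πr²h = (1/3)π((4/9)h)²h = (16/243)πh³
dV/dh = (16/81)πh²
dh/dt = (dV/dt)/(dV/dh) = -2/((16/81)π·9²) = -1/(8π) m/min
The level is dropping at 1/(8π) ≈ 0.03979 m/min.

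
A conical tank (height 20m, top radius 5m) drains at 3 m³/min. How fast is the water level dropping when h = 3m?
16/(3π) ≈ 1.698 m/min

r/h = 5/20, so r = (1/4)h
V = (1/3)πr²h = (1/3)π((1/4)h)²h = (1/48)πh³
dV/dh = (1/16)πh²
dh/dt = (dV/dt)/(dV/dh) = -3/((1/16)π·3²) = -16/(3π) m/min
The level is dropping at 16/(3π) ≈ 1.698 m/min.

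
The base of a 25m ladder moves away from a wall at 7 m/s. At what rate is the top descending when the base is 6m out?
42√589/589 ≈ 1.731 m/s

x² + y² = 25²
2x·dx/dt + 2y·dy/dt = 0
dy/dt = -x/y · dx/dt = -6/√589 · 7 = -42√589/589 m/s
The top is descending at 42√589/589 ≈ 1.731 m/s.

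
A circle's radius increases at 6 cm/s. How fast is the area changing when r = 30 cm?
360π cm²/s

A = πr²
dA/dt = 2πr · dr/dt = 2π(30)(6) = 360π cm²/s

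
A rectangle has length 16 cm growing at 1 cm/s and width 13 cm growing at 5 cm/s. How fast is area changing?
93 cm²/s

A = lw
dA/dt = w·dl/dt + l·dw/dt = 13·1 + 16·5 = 93 cm²/s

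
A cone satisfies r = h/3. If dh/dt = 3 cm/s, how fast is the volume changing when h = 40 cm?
1600π/3 cm³/s

V = (1/3)π(h/3)²h = πh³/27
dV/dt = πh²/9 · 3
At h = 40: dV/dt = 1600π/3 cm³/s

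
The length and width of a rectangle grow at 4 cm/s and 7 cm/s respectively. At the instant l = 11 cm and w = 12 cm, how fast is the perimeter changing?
22 cm/s

P = 2(l + w)
dP/dt = 2(dl/dt + dw/dt) = 2(4 + 7) = 22 cm/s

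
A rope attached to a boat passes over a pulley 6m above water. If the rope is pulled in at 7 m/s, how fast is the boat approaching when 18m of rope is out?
21√2/4 ≈ 7.425 m/s

rope² = x² + 6²
x = √(18² - 6²) = 12√2
dx/dt = (rope/x) · d(rope)/dt = (18/(12√2)) · (-7) = -21√2/4 m/s
The boat approaches at 21√2/4 ≈ 7.425 m/s.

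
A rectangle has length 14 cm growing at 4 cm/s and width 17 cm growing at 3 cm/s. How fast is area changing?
110 cm²/s

A = lw
dA/dt = w·dl/dt + l·dw/dt = 17·4 + 14·3 = 110 cm²/s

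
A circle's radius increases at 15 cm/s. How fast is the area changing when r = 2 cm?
60π cm²/s

A = πr²
dA/dt = 2πr · dr/dt = 2π(2)(15) = 60π cm²/s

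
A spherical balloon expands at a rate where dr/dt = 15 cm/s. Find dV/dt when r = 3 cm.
540π cm³/s

V = (4/3)πr³
dV/dt = dV/dr · dr/dt = 4πr² · 15
At r = 3: dV/dt = 540π cm³/s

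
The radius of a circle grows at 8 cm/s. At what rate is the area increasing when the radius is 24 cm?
384π cm²/s

A = πr²
dA/dt = 2πr · dr/dt = 2π(24)(8) = 384π cm²/s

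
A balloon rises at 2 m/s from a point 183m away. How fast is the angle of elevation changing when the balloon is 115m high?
0.007835 rad/s

tan(θ) = y/183
sec²(θ) · dθ/dt = (1/183) · dy/dt
dθ/dt = cos²(θ)/183 · 2 = 183/(183² + 115²) · 2
dθ/dt = 0.007835 rad/s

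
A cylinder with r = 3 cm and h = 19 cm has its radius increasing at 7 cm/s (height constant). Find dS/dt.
350π cm²/s

S = 2πrh + 2πr² (lateral + bases)
dS/dt = (2πh + 4πr)·dr/dt = (2π·19 + 4π·3)·7
= 350π cm²/s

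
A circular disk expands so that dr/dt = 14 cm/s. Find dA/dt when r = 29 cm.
812π cm²/s

A = πr²
dA/dt = 2πr · dr/dt = 2π(29)(14) = 812π cm²/s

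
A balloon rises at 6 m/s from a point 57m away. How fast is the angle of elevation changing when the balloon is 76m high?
0.037895 rad/s

tan(θ) = y/57
sec²(θ) · dθ/dt = (1/57) · dy/dt
dθ/dt = cos²(θ)/57 · 6 = 57/(57² + 76²) · 6
dθ/dt = 0.037895 rad/s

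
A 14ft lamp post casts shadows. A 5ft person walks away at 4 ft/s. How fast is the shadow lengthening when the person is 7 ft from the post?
20/9 ft/s

By similar triangles: 14/(x+s) = 5/s
Solving: s = 5x/9
ds/dt = 5/9 · dx/dt = 5/9 · 4 = 20/9 ft/s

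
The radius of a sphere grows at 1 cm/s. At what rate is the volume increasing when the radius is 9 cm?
324π cm³/s

V = (4/3)πr³
dV/dt = dV/dr · dr/dt = 4πr² · 1
At r = 9: dV/dt = 324π cm³/s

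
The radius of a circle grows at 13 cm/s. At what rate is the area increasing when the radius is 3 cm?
78π cm²/s

A = πr²
dA/dt = 2πr · dr/dt = 2π(3)(13) = 78π cm²/s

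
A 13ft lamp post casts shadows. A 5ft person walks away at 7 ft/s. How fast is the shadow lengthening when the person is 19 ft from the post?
35/8 ft/s

By similar triangles: 13/(x+s) = 5/s
Solving: s = 5x/8
ds/dt = 5/8 · dx/dt = 5/8 · 7 = 35/8 ft/s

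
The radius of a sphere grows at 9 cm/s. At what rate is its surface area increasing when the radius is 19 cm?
1368π cm²/s

S = 4πr²
dS/dt = dS/dr · dr/dt = 8πr · 9
At r = 19: dS/dt = 1368π cm²/s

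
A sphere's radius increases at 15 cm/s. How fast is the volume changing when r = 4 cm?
960π cm³/s

V = (4/3)πr³
dV/dt = dV/dr · dr/dt = 4πr² · 15
At r = 4: dV/dt = 960π cm³/s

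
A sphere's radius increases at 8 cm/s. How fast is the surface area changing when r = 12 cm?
768π cm²/s

S = 4πr²
dS/dt = dS/dr · dr/dt = 8πr · 8
At r = 12: dS/dt = 768π cm²/s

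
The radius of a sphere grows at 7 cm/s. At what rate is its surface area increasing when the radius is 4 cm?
224π cm²/s

S = 4πr²
dS/dt = dS/dr · dr/dt = 8πr · 7
At r = 4: dS/dt = 224π cm²/s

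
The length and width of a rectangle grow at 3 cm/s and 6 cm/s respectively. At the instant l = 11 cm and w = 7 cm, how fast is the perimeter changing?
18 cm/s

P = 2(l + w)
dP/dt = 2(dl/dt + dw/dt) = 2(3 + 6) = 18 cm/s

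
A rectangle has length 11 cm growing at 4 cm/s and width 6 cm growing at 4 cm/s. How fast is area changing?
68 cm²/s

A = lw
dA/dt = w·dl/dt + l·dw/dt = 6·4 + 11·4 = 68 cm²/s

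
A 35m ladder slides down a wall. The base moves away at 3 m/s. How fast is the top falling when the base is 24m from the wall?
72√649/649 ≈ 2.826 m/s

x² + y² = 35²
2x·dx/dt + 2y·dy/dt = 0
dy/dt = -x/y · dx/dt = -24/√649 · 3 = -72√649/649 m/s
The top is descending at 72√649/649 ≈ 2.826 m/s.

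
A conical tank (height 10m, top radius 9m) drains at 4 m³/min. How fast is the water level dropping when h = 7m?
400/(3969π) ≈ 0.03208 m/min

r/h = 9/10, so r = (9/10)h
V = (1/3)πr²h = (1/3)π((9/10)h)²h = (27/100)πh³
dV/dh = (81/100)πh²
dh/dt = (dV/dt)/(dV/dh) = -4/((81/100)π·7²) = -400/(3969π) m/min
The level is dropping at 400/(3969π) ≈ 0.03208 m/min.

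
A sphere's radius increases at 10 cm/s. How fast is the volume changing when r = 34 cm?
46240π cm³/s

V = (4/3)πr³
dV/dt = dV/dr · dr/dt = 4πr² · 10
At r = 34: dV/dt = 46240π cm³/s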